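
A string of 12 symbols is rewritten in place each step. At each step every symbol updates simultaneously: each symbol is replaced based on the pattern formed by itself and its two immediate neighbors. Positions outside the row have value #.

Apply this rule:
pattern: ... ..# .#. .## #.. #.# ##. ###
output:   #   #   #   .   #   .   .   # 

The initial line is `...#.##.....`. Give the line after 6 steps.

step 1: ####...#####
step 2: ###.###.####
step 3: ##...#...###
step 4: #.#######.##
step 5: ...#####...#
step 6: ###.###.###.

###.###.###.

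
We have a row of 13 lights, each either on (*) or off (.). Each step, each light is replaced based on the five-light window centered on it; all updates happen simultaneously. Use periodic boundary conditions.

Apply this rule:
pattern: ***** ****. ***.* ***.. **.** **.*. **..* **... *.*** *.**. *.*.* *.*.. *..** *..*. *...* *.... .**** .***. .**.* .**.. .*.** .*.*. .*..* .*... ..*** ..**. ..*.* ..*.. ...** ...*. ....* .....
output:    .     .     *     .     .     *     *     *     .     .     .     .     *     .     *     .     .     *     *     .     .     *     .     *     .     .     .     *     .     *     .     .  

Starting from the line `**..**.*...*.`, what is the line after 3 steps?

..**..*...*.*

step 1: ..**.**.***..
step 2: ...*..*..*.*.
step 3: ..**..*...*.*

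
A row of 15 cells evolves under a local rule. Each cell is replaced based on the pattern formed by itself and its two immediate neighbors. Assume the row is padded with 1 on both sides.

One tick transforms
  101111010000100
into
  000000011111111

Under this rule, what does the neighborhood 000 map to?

1

At position 9 the neighborhood is 000; the next row has 1 there.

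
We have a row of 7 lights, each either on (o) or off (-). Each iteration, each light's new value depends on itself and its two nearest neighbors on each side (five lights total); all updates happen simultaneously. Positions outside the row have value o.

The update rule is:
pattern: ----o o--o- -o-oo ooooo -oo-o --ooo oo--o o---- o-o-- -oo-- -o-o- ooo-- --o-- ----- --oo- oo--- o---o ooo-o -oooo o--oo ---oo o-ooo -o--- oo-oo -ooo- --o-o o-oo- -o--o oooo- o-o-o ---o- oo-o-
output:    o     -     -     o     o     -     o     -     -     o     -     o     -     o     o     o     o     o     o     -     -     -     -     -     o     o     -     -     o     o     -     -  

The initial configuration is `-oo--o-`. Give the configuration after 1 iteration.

--oo-o-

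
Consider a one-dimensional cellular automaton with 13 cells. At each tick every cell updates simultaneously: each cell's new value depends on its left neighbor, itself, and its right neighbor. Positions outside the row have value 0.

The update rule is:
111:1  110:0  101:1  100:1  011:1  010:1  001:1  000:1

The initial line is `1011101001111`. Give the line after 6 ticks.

1111111011011

1111011111110
1110111111101
1101111111011
1011111110110
1111111101101
1111111011011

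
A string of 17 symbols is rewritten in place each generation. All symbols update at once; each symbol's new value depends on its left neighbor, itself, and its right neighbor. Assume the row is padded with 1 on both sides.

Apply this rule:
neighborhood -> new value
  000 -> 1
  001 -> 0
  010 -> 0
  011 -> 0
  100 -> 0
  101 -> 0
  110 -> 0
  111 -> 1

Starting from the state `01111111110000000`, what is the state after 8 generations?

01111111001001110

00111111100111110
00011111000011100
01001110011001000
00000100000000010
01110001111111000
00100100111110010
00000000011100000
01111111001001110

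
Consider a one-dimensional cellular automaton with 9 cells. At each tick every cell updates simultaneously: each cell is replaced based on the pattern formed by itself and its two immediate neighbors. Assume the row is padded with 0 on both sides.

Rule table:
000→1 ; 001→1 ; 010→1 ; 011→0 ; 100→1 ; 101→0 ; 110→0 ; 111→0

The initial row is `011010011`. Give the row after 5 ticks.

tick 1: 100011100
tick 2: 111100011
tick 3: 000011100
tick 4: 111100011  (repeats tick 2; period 2)
tick 5: 000011100

000011100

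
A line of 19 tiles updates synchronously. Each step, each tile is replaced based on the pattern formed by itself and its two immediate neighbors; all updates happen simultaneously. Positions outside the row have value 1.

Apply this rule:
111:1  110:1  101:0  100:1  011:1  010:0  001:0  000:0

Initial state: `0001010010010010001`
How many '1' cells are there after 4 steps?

1000001001001001001
1100000100100100101
1110000010010010001
1111000001001001001
count of 1: 8

8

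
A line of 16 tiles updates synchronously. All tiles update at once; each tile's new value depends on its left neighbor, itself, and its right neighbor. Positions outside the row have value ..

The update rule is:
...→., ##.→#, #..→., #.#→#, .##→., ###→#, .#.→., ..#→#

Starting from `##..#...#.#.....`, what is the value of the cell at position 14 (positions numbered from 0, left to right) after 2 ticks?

.#.#...#.#......
#.#...#.#.......
position 14 holds .

.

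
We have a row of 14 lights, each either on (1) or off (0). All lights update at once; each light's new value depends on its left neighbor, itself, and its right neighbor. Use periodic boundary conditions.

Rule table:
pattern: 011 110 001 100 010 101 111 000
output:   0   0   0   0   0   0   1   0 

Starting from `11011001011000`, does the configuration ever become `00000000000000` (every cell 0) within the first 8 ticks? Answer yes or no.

yes

00000000000000
all cells are 0 at tick 1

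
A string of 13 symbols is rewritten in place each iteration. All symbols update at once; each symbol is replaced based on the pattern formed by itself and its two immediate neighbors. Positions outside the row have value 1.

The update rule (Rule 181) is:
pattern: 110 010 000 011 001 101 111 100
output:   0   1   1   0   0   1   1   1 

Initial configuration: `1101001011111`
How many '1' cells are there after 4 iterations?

9

1011101101111
0101010010111
1111111011011
1111110100101
count of 1: 9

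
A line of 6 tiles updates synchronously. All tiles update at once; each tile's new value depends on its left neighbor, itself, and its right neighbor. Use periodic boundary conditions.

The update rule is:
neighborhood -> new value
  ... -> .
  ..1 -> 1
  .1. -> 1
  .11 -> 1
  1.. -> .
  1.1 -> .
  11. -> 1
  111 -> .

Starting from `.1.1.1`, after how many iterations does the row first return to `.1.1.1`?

iteration 1: .1.1.1

1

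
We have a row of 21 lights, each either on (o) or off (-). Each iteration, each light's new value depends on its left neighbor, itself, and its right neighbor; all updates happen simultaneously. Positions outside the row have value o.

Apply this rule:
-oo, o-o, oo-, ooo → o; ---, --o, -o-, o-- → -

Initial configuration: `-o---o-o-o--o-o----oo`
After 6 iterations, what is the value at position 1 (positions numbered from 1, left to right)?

o

o-----o-o----o-----oo
o------o-----------oo
o------------------oo
o------------------oo  (fixed point — unchanged through iteration 6)
position 1 holds o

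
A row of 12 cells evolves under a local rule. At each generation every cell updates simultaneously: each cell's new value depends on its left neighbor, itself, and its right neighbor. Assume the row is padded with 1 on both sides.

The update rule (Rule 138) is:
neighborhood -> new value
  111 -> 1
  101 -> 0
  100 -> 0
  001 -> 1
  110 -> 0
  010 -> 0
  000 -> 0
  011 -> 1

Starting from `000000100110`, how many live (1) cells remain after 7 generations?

8

000001001100
000010011001
000100110011
001001100111
010011001111
000110011111
001100111111
count of 1: 8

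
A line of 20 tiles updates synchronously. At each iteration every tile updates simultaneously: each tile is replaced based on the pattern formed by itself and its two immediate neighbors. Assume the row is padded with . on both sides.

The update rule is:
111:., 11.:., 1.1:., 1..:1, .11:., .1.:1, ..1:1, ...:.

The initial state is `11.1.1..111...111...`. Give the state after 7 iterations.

.....111..111..1...1

iteration 1: ...1.111...1.1...1..
iteration 2: ..11....1.11.11.111.
iteration 3: .1..1..11..........1
iteration 4: 1111111..1........11
iteration 5: .......1111......1..
iteration 6: ......1....1....111.
iteration 7: .....111..111..1...1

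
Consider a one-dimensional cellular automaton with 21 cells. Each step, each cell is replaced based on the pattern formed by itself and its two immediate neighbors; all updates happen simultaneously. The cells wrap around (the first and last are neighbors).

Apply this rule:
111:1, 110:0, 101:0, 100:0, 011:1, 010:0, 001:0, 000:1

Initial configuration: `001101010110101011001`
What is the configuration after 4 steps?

step 1: 001000000100000010000
step 2: 100011110001111000111
step 3: 001011100101110010111
step 4: 000011000001100000110

000011000001100000110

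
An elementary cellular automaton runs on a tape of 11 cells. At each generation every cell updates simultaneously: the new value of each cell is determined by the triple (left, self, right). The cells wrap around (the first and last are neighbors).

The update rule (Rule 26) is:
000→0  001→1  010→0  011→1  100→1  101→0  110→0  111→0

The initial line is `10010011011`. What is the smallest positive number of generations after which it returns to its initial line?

11

01101110010
11001001101
00110111001
11100100110
10011011100
01110010011
01001101110
10111001001
00100110111
11011100100
10010011011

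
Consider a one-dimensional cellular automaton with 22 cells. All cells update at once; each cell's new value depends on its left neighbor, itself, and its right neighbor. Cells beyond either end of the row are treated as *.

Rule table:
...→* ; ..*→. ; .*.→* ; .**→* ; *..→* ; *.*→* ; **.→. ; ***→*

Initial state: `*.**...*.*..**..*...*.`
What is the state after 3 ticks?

tick 1: .**.**.****.*.*.***.**
tick 2: **.**.****.*******.***
tick 3: *.**.****.*******.****

*.**.****.*******.****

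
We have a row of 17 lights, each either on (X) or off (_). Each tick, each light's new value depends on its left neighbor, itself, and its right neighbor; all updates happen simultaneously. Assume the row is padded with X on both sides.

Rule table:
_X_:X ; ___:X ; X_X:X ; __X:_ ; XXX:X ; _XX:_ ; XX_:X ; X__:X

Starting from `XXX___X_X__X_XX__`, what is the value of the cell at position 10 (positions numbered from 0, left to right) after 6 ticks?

XXXXX_XXXX_XX_XX_
XXXXXX_XXXX_XX_XX
XXXXXXX_XXXX_XX_X
XXXXXXXX_XXXX_XX_
XXXXXXXXX_XXXX_XX
XXXXXXXXXX_XXXX_X
position 10 holds _

_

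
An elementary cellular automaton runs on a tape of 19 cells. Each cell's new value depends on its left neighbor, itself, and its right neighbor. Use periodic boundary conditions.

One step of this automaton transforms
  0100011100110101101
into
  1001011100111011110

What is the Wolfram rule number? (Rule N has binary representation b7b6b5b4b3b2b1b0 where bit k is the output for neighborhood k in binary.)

position 6: 111 → 1  (bit 7 = 1)
position 7: 110 → 1  (bit 6 = 1)
position 0: 101 → 1  (bit 5 = 1)
position 2: 100 → 0  (bit 4 = 0)
position 5: 011 → 1  (bit 3 = 1)
position 1: 010 → 0  (bit 2 = 0)
position 4: 001 → 0  (bit 1 = 0)
position 3: 000 → 1  (bit 0 = 1)
bits b7..b0 = 11101001 = 233

233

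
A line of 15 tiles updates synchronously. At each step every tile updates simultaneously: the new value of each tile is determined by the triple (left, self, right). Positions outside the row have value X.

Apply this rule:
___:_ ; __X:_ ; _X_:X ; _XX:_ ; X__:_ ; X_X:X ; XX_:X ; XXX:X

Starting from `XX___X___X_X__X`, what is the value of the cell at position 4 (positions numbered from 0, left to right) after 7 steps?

_

XX___X___XXX___
XX___X____XX___
XX___X_____X___
XX___X_____X___  (fixed point — unchanged through step 7)
position 4 holds _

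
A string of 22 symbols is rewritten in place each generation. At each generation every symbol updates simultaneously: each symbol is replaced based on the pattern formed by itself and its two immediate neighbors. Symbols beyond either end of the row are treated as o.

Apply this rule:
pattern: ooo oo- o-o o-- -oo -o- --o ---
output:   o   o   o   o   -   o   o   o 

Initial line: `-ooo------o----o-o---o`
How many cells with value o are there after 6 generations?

o-ooooooooooooooooooo-
oo-ooooooooooooooooooo
ooo-oooooooooooooooooo
oooo-ooooooooooooooooo
ooooo-oooooooooooooooo
oooooo-ooooooooooooooo
count of o: 21

21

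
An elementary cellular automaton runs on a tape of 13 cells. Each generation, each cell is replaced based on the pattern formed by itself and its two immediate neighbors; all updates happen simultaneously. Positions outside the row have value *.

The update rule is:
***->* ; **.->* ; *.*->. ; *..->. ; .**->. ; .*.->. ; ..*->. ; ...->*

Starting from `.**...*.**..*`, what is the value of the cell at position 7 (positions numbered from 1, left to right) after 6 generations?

..*.*....*...
......**...*.
.****..*.*...
..***......*.
...**.****...
.*..*..***.*.
position 7 holds .

.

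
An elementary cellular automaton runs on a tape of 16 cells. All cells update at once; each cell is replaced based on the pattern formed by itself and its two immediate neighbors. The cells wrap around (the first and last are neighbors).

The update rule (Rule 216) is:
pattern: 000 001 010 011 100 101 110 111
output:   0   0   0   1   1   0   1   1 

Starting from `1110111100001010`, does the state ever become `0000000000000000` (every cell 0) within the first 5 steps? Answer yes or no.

1110111110000000
1110111111000000
1110111111100000
1110111111110000
1110111111111000
step 5 is 1110111111111000, still not uniform 0

no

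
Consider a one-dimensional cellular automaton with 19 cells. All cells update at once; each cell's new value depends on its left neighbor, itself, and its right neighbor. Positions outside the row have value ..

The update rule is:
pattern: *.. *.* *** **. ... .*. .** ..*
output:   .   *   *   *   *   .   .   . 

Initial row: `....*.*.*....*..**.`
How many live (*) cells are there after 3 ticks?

9

tick 1: ***..*.*..**.....*.
tick 2: .**...*....*.***...
tick 3: ..*.*...**..*.**.**
count of *: 9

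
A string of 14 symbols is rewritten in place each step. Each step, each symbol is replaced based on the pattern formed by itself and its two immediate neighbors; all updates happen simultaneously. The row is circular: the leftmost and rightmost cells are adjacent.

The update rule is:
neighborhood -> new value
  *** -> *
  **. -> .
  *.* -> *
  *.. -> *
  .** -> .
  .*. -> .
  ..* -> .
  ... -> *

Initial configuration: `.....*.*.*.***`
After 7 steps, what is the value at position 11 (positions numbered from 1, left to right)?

****..*.*.*.*.
.**.*..*.*.*.*
*..*.*..*.*.*.
.*..*.*..*.*.*
*.*..*.*..*.*.
.*.*..*.*..*.*
*.*.*..*.*..*.
position 11 holds .

.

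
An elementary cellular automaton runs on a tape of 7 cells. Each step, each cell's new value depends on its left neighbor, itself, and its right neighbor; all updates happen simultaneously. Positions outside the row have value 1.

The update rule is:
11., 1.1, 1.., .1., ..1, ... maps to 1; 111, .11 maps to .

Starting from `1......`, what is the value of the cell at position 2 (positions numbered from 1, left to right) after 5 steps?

step 1: 1111111
step 2: .......
step 3: 1111111  (repeats step 1; period 2)
step 5: 1111111
position 2 holds 1

1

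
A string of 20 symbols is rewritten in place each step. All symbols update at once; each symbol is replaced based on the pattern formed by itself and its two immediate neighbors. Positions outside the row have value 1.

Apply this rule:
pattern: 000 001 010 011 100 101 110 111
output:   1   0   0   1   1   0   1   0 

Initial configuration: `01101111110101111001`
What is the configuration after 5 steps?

00001101100010101101

01101000010001001101
01100111001100101101
01110101101110001101
01010001101011101101
00001101100010101101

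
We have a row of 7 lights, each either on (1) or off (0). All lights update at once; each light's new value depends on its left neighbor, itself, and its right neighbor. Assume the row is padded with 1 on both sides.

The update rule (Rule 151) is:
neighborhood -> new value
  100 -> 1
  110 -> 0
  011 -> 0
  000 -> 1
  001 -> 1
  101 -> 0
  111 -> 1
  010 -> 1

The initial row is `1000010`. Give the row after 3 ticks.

0111110
0011100
1101011

1101011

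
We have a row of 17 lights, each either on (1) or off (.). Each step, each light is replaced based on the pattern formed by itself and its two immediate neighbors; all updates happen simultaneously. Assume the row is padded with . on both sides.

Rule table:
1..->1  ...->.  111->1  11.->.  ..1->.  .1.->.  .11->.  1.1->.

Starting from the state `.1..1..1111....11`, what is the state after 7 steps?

..1..1..11.1.....
...1..1.....1....
....1..1.....1...
.....1..1.....1..
......1..1.....1.
.......1..1.....1
........1..1.....

........1..1.....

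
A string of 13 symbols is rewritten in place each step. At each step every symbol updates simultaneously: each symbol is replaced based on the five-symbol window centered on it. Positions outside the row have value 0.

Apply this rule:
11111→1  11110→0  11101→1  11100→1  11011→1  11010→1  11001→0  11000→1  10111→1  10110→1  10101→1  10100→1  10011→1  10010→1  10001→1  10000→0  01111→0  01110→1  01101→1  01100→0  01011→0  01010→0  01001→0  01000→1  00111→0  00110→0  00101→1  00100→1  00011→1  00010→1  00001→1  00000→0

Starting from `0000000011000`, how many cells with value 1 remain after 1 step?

3

0000001100100
count of 1: 3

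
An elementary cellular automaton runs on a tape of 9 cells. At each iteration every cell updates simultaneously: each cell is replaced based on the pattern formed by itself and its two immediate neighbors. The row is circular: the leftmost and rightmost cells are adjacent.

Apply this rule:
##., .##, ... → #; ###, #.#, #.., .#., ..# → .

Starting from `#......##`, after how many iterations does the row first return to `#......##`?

3

#.####.#.
..#..#...
#......##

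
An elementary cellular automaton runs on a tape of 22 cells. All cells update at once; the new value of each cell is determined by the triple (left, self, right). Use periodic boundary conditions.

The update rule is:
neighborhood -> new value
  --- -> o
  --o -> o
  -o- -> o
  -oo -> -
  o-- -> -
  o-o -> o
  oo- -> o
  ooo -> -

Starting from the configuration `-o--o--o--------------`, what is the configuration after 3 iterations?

o-oo-oo-o-oooooooooooo

oo-oo-oo-ooooooooooooo
-oo-oo-oo-------------
o-oo-oo-o-oooooooooooo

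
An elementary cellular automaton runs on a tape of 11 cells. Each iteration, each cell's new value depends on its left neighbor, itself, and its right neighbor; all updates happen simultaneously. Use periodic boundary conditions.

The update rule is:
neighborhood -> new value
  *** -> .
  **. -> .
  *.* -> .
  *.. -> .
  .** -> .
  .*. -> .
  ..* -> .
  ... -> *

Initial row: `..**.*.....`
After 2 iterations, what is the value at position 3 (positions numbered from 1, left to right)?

*

*......****
..****.....
position 3 holds *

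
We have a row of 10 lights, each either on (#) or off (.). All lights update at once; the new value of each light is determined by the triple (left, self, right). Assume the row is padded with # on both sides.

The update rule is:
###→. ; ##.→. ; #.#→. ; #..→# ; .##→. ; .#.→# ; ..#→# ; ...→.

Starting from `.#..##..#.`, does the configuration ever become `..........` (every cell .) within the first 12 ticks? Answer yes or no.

yes

.###..###.
....##....
#..#..#..#
.########.
..........
all cells are . at tick 5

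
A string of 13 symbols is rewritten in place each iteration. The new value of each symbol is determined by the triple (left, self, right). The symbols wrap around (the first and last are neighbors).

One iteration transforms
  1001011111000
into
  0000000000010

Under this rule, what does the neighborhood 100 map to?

At position 1 the neighborhood is 100; the next row has 0 there.

0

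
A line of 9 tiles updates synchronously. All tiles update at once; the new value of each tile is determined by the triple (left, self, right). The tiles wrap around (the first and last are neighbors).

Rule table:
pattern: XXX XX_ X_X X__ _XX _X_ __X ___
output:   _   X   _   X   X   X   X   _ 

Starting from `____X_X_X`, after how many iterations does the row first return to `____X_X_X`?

3

X__XX_X_X
XXXXX_X_X
____X_X_X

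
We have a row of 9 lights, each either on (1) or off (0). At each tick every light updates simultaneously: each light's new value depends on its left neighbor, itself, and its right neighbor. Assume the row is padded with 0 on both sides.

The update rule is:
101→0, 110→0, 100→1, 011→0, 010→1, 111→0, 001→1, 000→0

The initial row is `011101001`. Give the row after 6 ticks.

100001111
110010000
001111000
010000100
111001110
000110001

000110001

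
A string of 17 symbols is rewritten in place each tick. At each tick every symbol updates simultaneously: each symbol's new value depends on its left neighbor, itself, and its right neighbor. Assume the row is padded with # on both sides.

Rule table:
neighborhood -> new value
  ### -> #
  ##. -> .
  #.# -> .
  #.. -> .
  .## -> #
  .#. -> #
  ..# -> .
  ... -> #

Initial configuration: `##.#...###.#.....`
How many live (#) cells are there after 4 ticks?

8

#..#.#.##..#.###.
...#.#.#...#.##..
.#.#.#.#.#.#.#...
.#.#.#.#.#.#.#.#.
count of #: 8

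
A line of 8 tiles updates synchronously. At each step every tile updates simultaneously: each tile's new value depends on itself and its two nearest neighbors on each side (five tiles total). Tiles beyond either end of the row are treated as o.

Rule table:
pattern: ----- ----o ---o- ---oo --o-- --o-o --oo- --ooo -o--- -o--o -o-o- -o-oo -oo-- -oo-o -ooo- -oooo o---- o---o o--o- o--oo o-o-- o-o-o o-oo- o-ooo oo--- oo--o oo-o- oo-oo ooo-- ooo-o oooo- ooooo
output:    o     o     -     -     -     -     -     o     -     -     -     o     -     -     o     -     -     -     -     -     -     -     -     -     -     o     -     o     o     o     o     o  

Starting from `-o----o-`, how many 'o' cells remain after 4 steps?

step 1: ----o--o
step 2: --o----o
step 3: o----o-o
step 4: o--o--o-
count of o: 3

3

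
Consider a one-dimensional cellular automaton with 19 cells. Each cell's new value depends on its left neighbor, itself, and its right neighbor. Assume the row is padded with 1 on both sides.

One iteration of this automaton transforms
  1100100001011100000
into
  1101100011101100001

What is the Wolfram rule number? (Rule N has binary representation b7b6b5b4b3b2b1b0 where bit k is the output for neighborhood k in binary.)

position 0: 111 → 1  (bit 7 = 1)
position 1: 110 → 1  (bit 6 = 1)
position 10: 101 → 1  (bit 5 = 1)
position 2: 100 → 0  (bit 4 = 0)
position 11: 011 → 0  (bit 3 = 0)
position 4: 010 → 1  (bit 2 = 1)
position 3: 001 → 1  (bit 1 = 1)
position 6: 000 → 0  (bit 0 = 0)
bits b7..b0 = 11100110 = 230

230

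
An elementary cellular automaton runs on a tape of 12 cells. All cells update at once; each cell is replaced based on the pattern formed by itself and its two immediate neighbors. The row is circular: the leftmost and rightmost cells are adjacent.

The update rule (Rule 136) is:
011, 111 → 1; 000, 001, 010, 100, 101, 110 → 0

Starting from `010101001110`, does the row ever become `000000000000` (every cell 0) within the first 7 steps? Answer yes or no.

yes

000000001100
000000001000
000000000000
all cells are 0 at step 3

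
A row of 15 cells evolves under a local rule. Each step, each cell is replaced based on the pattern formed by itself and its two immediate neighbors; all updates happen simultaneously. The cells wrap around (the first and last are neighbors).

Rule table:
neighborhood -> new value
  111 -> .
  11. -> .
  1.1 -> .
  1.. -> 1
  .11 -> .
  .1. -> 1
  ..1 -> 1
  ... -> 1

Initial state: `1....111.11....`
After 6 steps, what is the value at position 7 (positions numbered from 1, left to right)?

1

11111......1111
.....111111....
11111......1111  (repeats step 1; period 2)
step 6: .....111111....
position 7 holds 1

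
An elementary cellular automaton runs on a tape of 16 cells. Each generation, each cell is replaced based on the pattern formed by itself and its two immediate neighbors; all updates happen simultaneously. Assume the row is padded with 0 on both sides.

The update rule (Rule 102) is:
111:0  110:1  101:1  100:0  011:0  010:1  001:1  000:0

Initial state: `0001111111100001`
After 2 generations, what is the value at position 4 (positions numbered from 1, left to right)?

0010000000100011
0110000001100101
position 4 holds 0

0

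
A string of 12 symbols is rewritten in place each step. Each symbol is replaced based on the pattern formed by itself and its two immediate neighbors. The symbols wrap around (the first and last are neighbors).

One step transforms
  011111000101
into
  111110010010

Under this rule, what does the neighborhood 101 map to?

At position 0 the neighborhood is 101; the next row has 1 there.

1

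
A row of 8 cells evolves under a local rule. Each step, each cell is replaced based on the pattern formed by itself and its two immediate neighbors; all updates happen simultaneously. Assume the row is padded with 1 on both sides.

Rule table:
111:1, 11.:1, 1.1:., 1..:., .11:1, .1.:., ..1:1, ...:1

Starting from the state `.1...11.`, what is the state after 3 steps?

.111111.

...1111.
.111111.
.111111.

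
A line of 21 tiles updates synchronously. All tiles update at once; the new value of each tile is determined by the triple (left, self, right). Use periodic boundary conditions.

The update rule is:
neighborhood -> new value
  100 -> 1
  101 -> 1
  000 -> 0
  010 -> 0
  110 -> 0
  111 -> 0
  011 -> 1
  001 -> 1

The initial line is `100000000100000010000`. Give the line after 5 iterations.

010110101011010110101

iteration 1: 010000001010000101001
iteration 2: 101000010101001010110
iteration 3: 010100101010110101101
iteration 4: 101011010101101011010
iteration 5: 010110101011010110101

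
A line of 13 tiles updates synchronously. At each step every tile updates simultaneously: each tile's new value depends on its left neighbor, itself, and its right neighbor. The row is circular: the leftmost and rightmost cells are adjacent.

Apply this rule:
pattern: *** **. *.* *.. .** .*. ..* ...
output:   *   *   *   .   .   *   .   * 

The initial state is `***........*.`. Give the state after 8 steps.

****.**.**.**

step 1: .**.******.**
step 2: *.**.******.*
step 3: **.**.******.
step 4: .**.**.******
step 5: *.**.**.*****
step 6: **.**.**.****
step 7: ***.**.**.***
step 8: ****.**.**.**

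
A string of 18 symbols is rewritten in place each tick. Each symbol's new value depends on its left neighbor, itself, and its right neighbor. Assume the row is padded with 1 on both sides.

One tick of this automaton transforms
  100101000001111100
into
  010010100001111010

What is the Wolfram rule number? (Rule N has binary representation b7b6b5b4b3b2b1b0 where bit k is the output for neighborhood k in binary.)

184

position 12: 111 → 1  (bit 7 = 1)
position 0: 110 → 0  (bit 6 = 0)
position 4: 101 → 1  (bit 5 = 1)
position 1: 100 → 1  (bit 4 = 1)
position 11: 011 → 1  (bit 3 = 1)
position 3: 010 → 0  (bit 2 = 0)
position 2: 001 → 0  (bit 1 = 0)
position 7: 000 → 0  (bit 0 = 0)
bits b7..b0 = 10111000 = 184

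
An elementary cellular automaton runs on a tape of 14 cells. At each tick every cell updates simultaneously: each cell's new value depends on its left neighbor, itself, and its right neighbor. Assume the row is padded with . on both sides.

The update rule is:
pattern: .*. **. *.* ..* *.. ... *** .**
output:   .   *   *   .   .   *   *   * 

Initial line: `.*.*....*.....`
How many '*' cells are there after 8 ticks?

..*..**...****
*....**.*.****
..**.***.*****
*.************
.*************
.*************  (fixed point — unchanged through tick 8)
count of *: 13

13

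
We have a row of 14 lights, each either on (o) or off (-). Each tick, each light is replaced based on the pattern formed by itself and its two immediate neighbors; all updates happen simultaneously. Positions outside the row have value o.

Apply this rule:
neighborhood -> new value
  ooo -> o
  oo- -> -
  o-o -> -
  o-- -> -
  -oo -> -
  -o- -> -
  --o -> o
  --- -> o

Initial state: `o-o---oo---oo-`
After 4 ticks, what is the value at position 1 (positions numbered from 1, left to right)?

-

----oo---oo---
-ooo---oo---oo
--o--oo---oo-o
-o--o---oo----
position 1 holds -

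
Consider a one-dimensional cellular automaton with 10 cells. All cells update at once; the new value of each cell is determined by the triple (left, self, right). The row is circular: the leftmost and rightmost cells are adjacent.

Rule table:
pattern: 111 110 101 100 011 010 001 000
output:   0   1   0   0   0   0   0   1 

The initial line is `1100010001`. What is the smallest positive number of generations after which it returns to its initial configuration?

0101000100
0000010001
0111000100
0001010001
0100000100
0001110001
0100010100
0001000001
0100011100
0001000101
0100010000
0001000111
0100010001
0001000100
1100010001

15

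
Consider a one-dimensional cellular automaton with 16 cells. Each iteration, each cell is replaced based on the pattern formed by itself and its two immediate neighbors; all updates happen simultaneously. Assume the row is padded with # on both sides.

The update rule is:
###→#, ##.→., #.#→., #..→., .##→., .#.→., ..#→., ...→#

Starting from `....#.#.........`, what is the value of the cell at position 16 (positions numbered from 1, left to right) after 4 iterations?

.

.##.....#######.
....###..#####..
.##..#....###...
.......##..#..#.
position 16 holds .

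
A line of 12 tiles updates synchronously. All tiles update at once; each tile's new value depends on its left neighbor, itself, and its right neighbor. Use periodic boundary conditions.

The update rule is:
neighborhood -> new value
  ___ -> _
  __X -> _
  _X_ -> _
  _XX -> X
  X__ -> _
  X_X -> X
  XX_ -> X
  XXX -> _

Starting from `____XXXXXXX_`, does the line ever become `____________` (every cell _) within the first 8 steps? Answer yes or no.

____X_____X_
____________
all cells are _ at step 2

yes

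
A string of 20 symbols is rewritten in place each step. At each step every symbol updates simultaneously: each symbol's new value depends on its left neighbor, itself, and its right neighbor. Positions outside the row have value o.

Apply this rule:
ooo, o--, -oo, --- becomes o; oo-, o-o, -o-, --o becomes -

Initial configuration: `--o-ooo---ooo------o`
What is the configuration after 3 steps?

-o---o--o--o-ooo-o-o

o---oo-oo-oo-ooooo-o
-oo-o--o--o--oooo--o
-o---o--o--o-ooo-o-o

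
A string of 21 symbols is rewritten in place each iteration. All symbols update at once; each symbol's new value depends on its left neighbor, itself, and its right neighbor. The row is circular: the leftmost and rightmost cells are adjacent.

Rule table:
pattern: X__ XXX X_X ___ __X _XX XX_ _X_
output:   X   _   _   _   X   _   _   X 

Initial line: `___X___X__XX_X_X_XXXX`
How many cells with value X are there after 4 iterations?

X_XXX_XXXX___X_X_____
X_________X_XX_XX___X
_X_______XX______X_X_
XXX_____X__X____XX_XX
count of X: 9

9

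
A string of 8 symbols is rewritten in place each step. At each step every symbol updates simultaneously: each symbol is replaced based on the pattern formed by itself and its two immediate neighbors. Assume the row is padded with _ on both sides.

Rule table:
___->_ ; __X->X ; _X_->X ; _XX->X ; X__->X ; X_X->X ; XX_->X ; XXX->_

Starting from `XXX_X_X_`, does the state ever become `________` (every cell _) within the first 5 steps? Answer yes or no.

no

X_XXXXXX
XXX____X
X_XX__XX
XXXXXXXX
X______X
step 5 is X______X, still not uniform _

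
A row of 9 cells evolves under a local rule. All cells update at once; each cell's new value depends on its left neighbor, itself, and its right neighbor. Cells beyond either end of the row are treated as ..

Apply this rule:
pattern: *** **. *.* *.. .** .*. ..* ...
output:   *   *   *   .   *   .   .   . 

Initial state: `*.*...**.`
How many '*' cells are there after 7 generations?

2

.*....**.
......**.
......**.  (fixed point — unchanged through generation 7)
count of *: 2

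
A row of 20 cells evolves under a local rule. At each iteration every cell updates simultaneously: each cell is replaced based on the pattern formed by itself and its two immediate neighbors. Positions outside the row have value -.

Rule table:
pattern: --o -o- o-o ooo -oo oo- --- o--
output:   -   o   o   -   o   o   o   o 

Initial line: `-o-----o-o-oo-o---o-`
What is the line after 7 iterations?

-ooooo-oooooooooo-oo
-o---ooo--------oooo
-ooo-o-oooooooo-o--o
-o-ooooo------oooo-o
-ooo---oooooo-o--ooo
-o-ooo-o----oooo-o-o
-ooo-oooooo-o--ooooo

-ooo-oooooo-o--ooooo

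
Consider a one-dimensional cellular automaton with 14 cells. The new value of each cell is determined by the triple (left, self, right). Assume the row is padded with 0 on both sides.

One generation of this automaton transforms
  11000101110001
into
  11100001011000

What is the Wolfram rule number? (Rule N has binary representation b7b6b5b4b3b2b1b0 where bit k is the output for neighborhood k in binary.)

position 8: 111 → 0  (bit 7 = 0)
position 1: 110 → 1  (bit 6 = 1)
position 6: 101 → 0  (bit 5 = 0)
position 2: 100 → 1  (bit 4 = 1)
position 0: 011 → 1  (bit 3 = 1)
position 5: 010 → 0  (bit 2 = 0)
position 4: 001 → 0  (bit 1 = 0)
position 3: 000 → 0  (bit 0 = 0)
bits b7..b0 = 01011000 = 88

88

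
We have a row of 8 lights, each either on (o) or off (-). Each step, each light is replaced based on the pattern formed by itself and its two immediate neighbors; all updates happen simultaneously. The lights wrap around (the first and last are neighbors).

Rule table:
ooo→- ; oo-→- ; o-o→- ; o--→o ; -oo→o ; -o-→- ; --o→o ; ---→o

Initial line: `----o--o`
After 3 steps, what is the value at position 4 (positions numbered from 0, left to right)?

step 1: oooo-oo-
step 2: o----o--
step 3: -oooo-oo
position 4 holds o

o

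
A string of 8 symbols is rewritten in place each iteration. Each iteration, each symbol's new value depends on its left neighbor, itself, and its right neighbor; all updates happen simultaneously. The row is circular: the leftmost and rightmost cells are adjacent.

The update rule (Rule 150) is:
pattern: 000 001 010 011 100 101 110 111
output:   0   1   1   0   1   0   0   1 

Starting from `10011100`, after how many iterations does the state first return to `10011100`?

11101011
11001001
10111110
10011100

4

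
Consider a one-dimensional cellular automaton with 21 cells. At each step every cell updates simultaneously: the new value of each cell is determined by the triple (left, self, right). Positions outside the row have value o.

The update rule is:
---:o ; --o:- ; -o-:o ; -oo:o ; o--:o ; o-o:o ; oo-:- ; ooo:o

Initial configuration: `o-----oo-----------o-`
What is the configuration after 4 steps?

oo-oooooooooooo-ooooo

step 1: -oooo-o-oooooooooo-oo
step 2: oooo-oooooooooooo-ooo
step 3: ooo-oooooooooooo-oooo
step 4: oo-oooooooooooo-ooooo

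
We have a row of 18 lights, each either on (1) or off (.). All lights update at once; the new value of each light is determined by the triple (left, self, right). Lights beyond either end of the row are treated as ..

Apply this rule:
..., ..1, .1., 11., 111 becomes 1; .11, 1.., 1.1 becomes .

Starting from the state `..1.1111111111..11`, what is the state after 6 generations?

111..111111111.1.1
.11.1.11111111.1.1
1.1.1..1111111.1.1
1.1.1.1.111111.1.1
1.1.1.1..11111.1.1
1.1.1.1.1.1111.1.1

1.1.1.1.1.1111.1.1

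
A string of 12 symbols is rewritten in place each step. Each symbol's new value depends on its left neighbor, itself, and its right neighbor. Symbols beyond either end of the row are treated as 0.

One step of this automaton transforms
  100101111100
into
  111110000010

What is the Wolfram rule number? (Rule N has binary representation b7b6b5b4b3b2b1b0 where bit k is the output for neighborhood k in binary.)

position 6: 111 → 0  (bit 7 = 0)
position 9: 110 → 0  (bit 6 = 0)
position 4: 101 → 1  (bit 5 = 1)
position 1: 100 → 1  (bit 4 = 1)
position 5: 011 → 0  (bit 3 = 0)
position 0: 010 → 1  (bit 2 = 1)
position 2: 001 → 1  (bit 1 = 1)
position 11: 000 → 0  (bit 0 = 0)
bits b7..b0 = 00110110 = 54

54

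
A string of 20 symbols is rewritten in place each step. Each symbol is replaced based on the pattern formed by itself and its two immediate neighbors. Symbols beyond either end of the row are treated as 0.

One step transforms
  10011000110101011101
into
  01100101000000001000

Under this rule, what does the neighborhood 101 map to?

0

At position 10 the neighborhood is 101; the next row has 0 there.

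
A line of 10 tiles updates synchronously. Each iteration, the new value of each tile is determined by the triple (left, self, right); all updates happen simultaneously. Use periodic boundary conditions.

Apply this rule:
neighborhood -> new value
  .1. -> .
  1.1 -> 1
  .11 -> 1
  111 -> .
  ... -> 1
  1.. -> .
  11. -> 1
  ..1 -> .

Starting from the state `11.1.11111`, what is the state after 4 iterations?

.1.1.1.111

iteration 1: .11.11....
iteration 2: .11111.111
iteration 3: 11...111.1
iteration 4: .1.1.1.111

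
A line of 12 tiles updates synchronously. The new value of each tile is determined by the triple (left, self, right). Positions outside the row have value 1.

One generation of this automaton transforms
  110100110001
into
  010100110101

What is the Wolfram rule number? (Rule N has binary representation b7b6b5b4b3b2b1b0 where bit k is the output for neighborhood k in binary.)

77

position 0: 111 → 0  (bit 7 = 0)
position 1: 110 → 1  (bit 6 = 1)
position 2: 101 → 0  (bit 5 = 0)
position 4: 100 → 0  (bit 4 = 0)
position 6: 011 → 1  (bit 3 = 1)
position 3: 010 → 1  (bit 2 = 1)
position 5: 001 → 0  (bit 1 = 0)
position 9: 000 → 1  (bit 0 = 1)
bits b7..b0 = 01001101 = 77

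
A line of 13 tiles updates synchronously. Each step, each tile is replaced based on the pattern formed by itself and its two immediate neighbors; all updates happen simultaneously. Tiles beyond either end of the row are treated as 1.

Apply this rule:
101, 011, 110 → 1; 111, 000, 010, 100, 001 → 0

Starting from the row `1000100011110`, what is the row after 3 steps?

1000000010011
1000000000010
1000000000001

1000000000001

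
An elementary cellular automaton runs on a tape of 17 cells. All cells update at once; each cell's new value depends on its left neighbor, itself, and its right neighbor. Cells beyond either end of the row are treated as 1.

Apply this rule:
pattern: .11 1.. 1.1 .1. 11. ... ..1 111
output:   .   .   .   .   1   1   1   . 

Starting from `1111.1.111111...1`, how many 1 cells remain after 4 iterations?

8

iteration 1: ...1........1.11.
iteration 2: .11..1111111...1.
iteration 3: ..1.1......1.11..
iteration 4: .1....11111...1.1
count of 1: 8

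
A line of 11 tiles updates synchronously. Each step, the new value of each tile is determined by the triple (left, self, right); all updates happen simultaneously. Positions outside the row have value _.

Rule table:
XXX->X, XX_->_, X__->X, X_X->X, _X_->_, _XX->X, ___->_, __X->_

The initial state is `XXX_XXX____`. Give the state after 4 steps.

_XX_X_X_X_X

XX_XXX_X___
X_XXX_X_X__
_XXX_X_X_X_
_XX_X_X_X_X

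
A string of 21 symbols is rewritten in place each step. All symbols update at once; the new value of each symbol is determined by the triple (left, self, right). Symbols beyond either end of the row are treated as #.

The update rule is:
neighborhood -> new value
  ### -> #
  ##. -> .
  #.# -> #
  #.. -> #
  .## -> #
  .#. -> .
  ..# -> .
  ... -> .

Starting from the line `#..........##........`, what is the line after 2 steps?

step 1: .#.........#.#.......
step 2: #.#.........#.#......

#.#.........#.#......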